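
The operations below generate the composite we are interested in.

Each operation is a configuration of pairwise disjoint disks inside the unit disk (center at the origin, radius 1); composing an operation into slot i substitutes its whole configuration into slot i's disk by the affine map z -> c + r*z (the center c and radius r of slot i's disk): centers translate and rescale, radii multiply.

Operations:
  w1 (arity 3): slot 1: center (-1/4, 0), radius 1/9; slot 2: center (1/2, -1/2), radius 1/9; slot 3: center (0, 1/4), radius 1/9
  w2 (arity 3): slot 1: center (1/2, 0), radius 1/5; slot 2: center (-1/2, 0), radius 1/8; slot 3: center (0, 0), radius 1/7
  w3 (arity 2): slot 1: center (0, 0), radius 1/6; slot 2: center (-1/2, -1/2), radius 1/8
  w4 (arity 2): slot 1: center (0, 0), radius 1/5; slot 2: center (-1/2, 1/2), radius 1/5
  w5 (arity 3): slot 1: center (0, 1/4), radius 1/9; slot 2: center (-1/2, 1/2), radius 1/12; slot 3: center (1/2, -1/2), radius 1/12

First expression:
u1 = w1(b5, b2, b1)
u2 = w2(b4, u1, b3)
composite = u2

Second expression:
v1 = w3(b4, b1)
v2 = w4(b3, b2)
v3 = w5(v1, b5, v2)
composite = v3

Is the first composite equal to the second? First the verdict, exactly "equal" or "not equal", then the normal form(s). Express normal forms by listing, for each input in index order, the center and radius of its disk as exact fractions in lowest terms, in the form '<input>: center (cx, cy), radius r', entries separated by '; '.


not equal; the first gives b1: center (-1/2, 1/32), radius 1/72; b2: center (-7/16, -1/16), radius 1/72; b3: center (0, 0), radius 1/7; b4: center (1/2, 0), radius 1/5; b5: center (-17/32, 0), radius 1/72 and the second b1: center (-1/18, 7/36), radius 1/72; b2: center (11/24, -11/24), radius 1/60; b3: center (1/2, -1/2), radius 1/60; b4: center (0, 1/4), radius 1/54; b5: center (-1/2, 1/2), radius 1/12

In normal form, the first expression is b1: center (-1/2, 1/32), radius 1/72; b2: center (-7/16, -1/16), radius 1/72; b3: center (0, 0), radius 1/7; b4: center (1/2, 0), radius 1/5; b5: center (-17/32, 0), radius 1/72
In normal form, the second expression is b1: center (-1/18, 7/36), radius 1/72; b2: center (11/24, -11/24), radius 1/60; b3: center (1/2, -1/2), radius 1/60; b4: center (0, 1/4), radius 1/54; b5: center (-1/2, 1/2), radius 1/12
They disagree, so not equal.


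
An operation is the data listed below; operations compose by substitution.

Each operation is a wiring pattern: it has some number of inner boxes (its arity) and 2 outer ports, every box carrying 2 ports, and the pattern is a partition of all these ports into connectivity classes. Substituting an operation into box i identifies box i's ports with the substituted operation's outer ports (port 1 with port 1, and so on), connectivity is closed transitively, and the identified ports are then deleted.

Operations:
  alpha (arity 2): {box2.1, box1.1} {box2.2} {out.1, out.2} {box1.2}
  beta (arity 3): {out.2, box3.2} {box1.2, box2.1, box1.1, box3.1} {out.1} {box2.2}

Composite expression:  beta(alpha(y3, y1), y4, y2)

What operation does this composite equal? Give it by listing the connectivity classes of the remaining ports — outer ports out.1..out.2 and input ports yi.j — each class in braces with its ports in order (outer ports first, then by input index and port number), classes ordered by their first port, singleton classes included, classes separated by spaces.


{out.1} {out.2, y2.2} {y1.1, y3.1} {y1.2} {y2.1, y4.1} {y3.2} {y4.2}


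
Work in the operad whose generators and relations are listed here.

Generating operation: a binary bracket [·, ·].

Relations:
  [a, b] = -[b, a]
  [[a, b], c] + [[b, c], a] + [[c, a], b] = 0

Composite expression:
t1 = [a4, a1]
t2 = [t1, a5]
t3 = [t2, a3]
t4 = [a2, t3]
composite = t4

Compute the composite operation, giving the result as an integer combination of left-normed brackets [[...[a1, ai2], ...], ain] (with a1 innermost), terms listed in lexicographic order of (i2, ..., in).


[[[[a1, a4], a5], a3], a2]

A multilinear Lie element is pinned by a1-initial words (a1 innermost).
Composite bracket: [a2, [[[a4, a1], a5], a3]]
Applying ab - ba throughout gives 16 signed words (2^4 = 16).
Collect the words opening with a1:
  word a1a4a5a3a2 has sign +1, contributing +[[[[a1, a4], a5], a3], a2]


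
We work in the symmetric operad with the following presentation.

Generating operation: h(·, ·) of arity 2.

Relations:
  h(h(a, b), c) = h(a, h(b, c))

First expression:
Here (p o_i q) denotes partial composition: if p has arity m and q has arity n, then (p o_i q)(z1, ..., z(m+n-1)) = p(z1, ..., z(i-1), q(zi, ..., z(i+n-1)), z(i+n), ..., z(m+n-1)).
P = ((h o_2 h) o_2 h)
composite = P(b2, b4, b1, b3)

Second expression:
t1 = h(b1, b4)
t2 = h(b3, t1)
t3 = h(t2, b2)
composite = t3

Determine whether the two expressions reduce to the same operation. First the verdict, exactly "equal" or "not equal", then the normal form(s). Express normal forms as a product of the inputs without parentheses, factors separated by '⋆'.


not equal — first b2 ⋆ b4 ⋆ b1 ⋆ b3, second b3 ⋆ b1 ⋆ b4 ⋆ b2

The first expression, normalized: b2 ⋆ b4 ⋆ b1 ⋆ b3
The second expression, normalized: b3 ⋆ b1 ⋆ b4 ⋆ b2
Distinct normal forms: not equal.


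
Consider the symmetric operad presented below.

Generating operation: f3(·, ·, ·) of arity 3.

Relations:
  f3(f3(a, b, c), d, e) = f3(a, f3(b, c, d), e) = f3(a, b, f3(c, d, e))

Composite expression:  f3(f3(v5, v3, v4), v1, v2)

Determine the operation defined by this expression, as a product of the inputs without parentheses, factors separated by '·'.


All parenthesizations of f3 agree; list the v-inputs left to right.
f3(v5, v3, v4) flattens to v5 · v3 · v4
f3(f3(v5, v3, v4), v1, v2) flattens to v5 · v3 · v4 · v1 · v2

v5 · v3 · v4 · v1 · v2


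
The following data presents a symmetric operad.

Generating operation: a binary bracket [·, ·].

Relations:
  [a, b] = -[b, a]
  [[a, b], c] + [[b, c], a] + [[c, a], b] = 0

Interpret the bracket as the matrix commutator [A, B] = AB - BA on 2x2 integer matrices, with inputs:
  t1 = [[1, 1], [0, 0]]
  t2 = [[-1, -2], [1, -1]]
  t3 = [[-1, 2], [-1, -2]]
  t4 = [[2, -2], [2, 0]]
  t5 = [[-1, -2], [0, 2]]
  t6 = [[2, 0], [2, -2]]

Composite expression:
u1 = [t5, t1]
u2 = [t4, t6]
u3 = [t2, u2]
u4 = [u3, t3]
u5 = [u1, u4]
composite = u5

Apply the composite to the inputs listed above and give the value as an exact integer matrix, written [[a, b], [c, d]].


[[40, 64], [0, -40]]

[t5, t1] = [[0, -1], [0, 0]]
[t4, t6] = [[-4, 8], [4, 4]]
[t2, [t4, t6]] = [[-16, -16], [-8, 16]]
[[t2, [t4, t6]], t3] = [[32, -48], [-40, -32]]
[[t5, t1], [[t2, [t4, t6]], t3]] = [[40, 64], [0, -40]]


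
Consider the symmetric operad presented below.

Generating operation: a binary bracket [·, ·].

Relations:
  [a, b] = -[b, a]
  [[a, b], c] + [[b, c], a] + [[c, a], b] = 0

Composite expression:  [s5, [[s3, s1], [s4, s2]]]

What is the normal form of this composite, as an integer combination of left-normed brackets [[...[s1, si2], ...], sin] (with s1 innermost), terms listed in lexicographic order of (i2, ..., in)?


Antisymmetry and Jacobi reduce to s1-anchored left-normed brackets.
Composite bracket: [s5, [[s3, s1], [s4, s2]]]
Applying ab - ba throughout gives 16 signed words (2^4 = 16).
Words beginning with s1 determine it all:
  sign of s1s3s2s4s5 is -1, so it contributes -[[[[s1, s3], s2], s4], s5]
  sign of s1s3s4s2s5 is +1, so it contributes +[[[[s1, s3], s4], s2], s5]

-[[[[s1, s3], s2], s4], s5] + [[[[s1, s3], s4], s2], s5]


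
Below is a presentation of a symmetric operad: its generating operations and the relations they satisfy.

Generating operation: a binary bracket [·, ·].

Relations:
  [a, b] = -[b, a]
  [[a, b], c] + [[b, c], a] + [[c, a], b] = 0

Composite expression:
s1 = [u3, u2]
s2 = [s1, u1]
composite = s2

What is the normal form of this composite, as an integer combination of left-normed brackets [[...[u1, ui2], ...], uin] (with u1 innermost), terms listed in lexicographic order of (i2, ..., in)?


[[u1, u2], u3] - [[u1, u3], u2]

A multilinear Lie element is pinned by u1-initial words (u1 innermost).
Composite bracket: [[u3, u2], u1]
Under [a, b] = ab - ba we get 4 signed associative words (2^2 = 4).
Words beginning with u1 determine it all:
  u1u2u3 appears with sign +1, giving the term +[[u1, u2], u3]
  u1u3u2 appears with sign -1, giving the term -[[u1, u3], u2]


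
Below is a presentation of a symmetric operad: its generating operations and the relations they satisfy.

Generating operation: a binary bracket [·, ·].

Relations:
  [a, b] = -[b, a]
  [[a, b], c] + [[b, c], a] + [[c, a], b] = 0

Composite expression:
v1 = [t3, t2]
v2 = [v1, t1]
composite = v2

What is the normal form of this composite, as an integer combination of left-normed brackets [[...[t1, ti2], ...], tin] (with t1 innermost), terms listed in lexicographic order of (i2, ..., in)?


[[t1, t2], t3] - [[t1, t3], t2]

A multilinear Lie element is pinned by t1-initial words (t1 innermost).
Composite bracket: [[t3, t2], t1]
Under [a, b] = ab - ba we get 4 signed associative words (2^2 = 4).
Keep just the words that open with t1:
  the word t1t2t3 carries sign +1 and contributes +[[t1, t2], t3]
  the word t1t3t2 carries sign -1 and contributes -[[t1, t3], t2]


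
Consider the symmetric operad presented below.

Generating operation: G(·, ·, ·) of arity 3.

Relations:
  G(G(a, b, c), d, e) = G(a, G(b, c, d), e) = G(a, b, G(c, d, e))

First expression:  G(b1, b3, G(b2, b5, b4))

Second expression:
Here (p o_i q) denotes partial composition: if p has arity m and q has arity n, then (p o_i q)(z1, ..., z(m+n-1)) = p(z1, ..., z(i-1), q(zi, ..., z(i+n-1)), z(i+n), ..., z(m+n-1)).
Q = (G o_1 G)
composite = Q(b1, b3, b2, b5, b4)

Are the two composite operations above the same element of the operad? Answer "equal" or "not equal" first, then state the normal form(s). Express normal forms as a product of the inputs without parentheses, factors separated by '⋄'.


equal; both compose to b1 ⋄ b3 ⋄ b2 ⋄ b5 ⋄ b4

In normal form, the first expression is b1 ⋄ b3 ⋄ b2 ⋄ b5 ⋄ b4
In normal form, the second expression is b1 ⋄ b3 ⋄ b2 ⋄ b5 ⋄ b4
Both agree, so they are equal.


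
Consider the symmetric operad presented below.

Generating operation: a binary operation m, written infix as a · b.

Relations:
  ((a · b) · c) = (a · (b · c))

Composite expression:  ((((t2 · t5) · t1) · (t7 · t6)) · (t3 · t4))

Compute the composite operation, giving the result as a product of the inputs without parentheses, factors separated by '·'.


t2 · t5 · t1 · t7 · t6 · t3 · t4

Under associativity of m, the answer is the t's in reading order.
(t2 · t5) flattens to t2 · t5
((t2 · t5) · t1) flattens to t2 · t5 · t1
(t7 · t6) flattens to t7 · t6
(((t2 · t5) · t1) · (t7 · t6)) flattens to t2 · t5 · t1 · t7 · t6
(t3 · t4) flattens to t3 · t4
((((t2 · t5) · t1) · (t7 · t6)) · (t3 · t4)) flattens to t2 · t5 · t1 · t7 · t6 · t3 · t4


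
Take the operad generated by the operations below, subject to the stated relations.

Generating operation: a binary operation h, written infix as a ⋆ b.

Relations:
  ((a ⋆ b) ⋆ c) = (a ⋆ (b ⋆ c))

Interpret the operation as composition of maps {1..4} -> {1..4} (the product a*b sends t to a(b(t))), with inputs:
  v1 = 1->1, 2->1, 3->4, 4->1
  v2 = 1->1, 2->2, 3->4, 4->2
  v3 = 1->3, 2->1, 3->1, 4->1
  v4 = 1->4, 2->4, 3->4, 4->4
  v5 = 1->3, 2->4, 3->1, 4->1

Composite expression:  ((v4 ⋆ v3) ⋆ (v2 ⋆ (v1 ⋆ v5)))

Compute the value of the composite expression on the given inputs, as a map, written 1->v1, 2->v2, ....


1->4, 2->4, 3->4, 4->4

(v4 ⋆ v3) = 1->4, 2->4, 3->4, 4->4
(v1 ⋆ v5) = 1->4, 2->1, 3->1, 4->1
(v2 ⋆ (v1 ⋆ v5)) = 1->2, 2->1, 3->1, 4->1
((v4 ⋆ v3) ⋆ (v2 ⋆ (v1 ⋆ v5))) = 1->4, 2->4, 3->4, 4->4


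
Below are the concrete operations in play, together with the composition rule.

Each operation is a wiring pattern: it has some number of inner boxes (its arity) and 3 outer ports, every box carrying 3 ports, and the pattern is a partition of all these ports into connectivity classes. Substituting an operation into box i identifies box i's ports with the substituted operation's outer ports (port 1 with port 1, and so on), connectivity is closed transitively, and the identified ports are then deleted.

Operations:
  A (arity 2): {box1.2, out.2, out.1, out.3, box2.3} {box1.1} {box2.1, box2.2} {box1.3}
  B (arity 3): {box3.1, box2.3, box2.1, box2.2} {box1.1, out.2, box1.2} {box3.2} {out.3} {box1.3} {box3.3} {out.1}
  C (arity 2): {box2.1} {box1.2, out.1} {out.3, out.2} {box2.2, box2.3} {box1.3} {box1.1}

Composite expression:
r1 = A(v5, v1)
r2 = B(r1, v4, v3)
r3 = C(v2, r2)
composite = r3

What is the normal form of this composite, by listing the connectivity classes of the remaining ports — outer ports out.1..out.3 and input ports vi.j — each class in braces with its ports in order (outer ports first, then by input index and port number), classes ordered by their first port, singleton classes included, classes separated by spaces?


After gluing at C, chains via deleted ports link the v-ports.
stage A: inputs (v5, v1), connectivity {out.1, out.2, out.3, v1.3, v5.2} {v1.1, v1.2} {v5.1} {v5.3}, out.j its boundary
stage B: inputs (v5, v1, v4, v3), connectivity {out.1} {out.2, v1.3, v5.2} {out.3} {v1.1, v1.2} {v3.1, v4.1, v4.2, v4.3} {v3.2} {v3.3} {v5.1} {v5.3}, out.j its boundary
stage C: inputs (v2, v5, v1, v4, v3), connectivity {out.1, v2.2} {out.2, out.3} {v1.1, v1.2} {v1.3, v5.2} {v2.1} {v2.3} {v3.1, v4.1, v4.2, v4.3} {v3.2} {v3.3} {v5.1} {v5.3}, out.j its boundary

{out.1, v2.2} {out.2, out.3} {v1.1, v1.2} {v1.3, v5.2} {v2.1} {v2.3} {v3.1, v4.1, v4.2, v4.3} {v3.2} {v3.3} {v5.1} {v5.3}


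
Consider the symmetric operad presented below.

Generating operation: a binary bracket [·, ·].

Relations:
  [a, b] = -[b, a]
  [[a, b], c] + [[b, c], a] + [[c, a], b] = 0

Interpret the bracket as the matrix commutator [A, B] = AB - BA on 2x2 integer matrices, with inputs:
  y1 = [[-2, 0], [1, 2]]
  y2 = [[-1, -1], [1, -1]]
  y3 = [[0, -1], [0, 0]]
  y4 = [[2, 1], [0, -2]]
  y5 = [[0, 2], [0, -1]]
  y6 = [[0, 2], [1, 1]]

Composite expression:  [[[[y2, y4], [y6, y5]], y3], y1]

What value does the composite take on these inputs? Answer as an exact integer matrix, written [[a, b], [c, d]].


[[-40, -160], [28, 40]]


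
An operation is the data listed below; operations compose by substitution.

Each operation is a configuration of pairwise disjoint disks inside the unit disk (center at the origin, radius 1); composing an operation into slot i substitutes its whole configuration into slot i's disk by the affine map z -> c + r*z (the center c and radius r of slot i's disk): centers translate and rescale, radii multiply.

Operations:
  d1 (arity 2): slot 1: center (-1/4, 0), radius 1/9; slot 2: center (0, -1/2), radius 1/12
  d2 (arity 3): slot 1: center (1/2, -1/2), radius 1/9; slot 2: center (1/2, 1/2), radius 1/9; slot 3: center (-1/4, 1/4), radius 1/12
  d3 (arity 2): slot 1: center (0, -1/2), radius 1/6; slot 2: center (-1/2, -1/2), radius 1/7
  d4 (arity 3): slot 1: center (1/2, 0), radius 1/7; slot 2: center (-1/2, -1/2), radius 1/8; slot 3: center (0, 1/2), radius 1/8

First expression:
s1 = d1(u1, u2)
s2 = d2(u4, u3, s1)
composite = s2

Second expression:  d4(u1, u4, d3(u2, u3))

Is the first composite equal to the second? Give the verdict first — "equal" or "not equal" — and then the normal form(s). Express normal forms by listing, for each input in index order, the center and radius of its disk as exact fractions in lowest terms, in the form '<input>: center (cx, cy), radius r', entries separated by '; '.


not equal; the first gives u1: center (-13/48, 1/4), radius 1/108; u2: center (-1/4, 5/24), radius 1/144; u3: center (1/2, 1/2), radius 1/9; u4: center (1/2, -1/2), radius 1/9 and the second u1: center (1/2, 0), radius 1/7; u2: center (0, 7/16), radius 1/48; u3: center (-1/16, 7/16), radius 1/56; u4: center (-1/2, -1/2), radius 1/8


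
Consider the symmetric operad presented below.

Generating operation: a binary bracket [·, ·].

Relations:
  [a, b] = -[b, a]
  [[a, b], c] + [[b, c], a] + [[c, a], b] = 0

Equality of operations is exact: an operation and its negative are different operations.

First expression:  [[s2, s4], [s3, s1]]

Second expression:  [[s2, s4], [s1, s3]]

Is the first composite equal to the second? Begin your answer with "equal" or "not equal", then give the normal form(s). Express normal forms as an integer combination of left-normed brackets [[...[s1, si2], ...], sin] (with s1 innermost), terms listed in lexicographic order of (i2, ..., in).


not equal; the first gives [[[s1, s3], s2], s4] - [[[s1, s3], s4], s2] and the second -[[[s1, s3], s2], s4] + [[[s1, s3], s4], s2]

Normal form of the first expression: [[[s1, s3], s2], s4] - [[[s1, s3], s4], s2]
Normal form of the second expression: -[[[s1, s3], s2], s4] + [[[s1, s3], s4], s2]
The normal forms differ: not equal.


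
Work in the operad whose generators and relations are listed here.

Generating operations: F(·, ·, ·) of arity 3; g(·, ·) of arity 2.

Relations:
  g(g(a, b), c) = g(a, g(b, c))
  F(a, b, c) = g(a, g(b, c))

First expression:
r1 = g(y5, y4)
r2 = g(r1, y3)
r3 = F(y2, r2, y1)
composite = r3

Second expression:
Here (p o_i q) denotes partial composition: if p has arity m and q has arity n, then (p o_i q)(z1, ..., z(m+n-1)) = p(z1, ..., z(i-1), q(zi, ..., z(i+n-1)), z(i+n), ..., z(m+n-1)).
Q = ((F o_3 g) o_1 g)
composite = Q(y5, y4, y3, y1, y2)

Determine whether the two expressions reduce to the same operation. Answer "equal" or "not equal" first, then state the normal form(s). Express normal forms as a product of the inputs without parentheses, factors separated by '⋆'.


not equal; first: y2 ⋆ y5 ⋆ y4 ⋆ y3 ⋆ y1; second: y5 ⋆ y4 ⋆ y3 ⋆ y1 ⋆ y2


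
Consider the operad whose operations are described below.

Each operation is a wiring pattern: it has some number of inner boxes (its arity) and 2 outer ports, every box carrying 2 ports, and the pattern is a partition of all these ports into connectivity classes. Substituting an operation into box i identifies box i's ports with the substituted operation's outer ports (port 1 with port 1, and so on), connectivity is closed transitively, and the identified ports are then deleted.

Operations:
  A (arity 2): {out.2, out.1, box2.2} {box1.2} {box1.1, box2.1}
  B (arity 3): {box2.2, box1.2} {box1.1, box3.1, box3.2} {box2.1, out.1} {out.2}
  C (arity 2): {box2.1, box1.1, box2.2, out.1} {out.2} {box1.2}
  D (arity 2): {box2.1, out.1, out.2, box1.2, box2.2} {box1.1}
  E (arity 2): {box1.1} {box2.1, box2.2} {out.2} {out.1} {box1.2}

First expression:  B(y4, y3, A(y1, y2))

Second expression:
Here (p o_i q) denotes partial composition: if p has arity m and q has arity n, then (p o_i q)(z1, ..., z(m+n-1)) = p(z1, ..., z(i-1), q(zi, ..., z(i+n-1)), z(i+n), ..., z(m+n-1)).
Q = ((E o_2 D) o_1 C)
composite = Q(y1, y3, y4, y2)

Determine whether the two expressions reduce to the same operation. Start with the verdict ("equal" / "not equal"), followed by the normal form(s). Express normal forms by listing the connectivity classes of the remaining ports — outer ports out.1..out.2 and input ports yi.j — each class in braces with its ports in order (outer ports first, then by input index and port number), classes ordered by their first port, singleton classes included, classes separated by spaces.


not equal; first: {out.1, y3.1} {out.2} {y1.1, y2.1} {y1.2} {y2.2, y4.1} {y3.2, y4.2}; second: {out.1} {out.2} {y1.1, y3.1, y3.2} {y1.2} {y2.1, y2.2, y4.2} {y4.1}

Reducing the first expression gives {out.1, y3.1} {out.2} {y1.1, y2.1} {y1.2} {y2.2, y4.1} {y3.2, y4.2}
Reducing the second expression gives {out.1} {out.2} {y1.1, y3.1, y3.2} {y1.2} {y2.1, y2.2, y4.2} {y4.1}
Distinct normal forms: not equal.


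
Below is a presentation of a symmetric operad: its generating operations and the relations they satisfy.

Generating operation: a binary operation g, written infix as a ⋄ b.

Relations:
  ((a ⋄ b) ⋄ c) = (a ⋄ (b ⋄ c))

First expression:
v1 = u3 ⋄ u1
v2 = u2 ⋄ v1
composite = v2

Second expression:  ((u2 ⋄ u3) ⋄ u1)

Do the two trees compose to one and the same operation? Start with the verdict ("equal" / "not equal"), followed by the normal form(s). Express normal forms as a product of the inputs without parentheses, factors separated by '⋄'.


equal — both sides give u2 ⋄ u3 ⋄ u1

The first expression, normalized: u2 ⋄ u3 ⋄ u1
The second expression, normalized: u2 ⋄ u3 ⋄ u1
Both agree, so they are equal.


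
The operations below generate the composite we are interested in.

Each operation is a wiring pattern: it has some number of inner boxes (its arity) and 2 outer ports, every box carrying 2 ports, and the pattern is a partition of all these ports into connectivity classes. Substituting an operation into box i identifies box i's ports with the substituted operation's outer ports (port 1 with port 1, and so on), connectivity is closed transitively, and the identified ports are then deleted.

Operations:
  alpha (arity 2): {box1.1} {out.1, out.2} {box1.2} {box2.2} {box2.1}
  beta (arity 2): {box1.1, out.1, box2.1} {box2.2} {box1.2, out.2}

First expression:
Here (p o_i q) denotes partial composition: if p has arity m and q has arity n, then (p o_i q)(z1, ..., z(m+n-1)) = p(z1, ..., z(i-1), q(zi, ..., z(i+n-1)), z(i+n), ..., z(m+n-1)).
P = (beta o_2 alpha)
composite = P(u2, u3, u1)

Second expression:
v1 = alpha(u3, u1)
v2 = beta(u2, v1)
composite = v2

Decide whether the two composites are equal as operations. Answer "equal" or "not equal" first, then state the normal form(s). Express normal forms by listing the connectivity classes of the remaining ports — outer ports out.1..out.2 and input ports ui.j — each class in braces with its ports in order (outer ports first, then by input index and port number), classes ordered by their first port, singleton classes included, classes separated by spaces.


equal; both compose to {out.1, u2.1} {out.2, u2.2} {u1.1} {u1.2} {u3.1} {u3.2}

Normal form of the first expression: {out.1, u2.1} {out.2, u2.2} {u1.1} {u1.2} {u3.1} {u3.2}
Normal form of the second expression: {out.1, u2.1} {out.2, u2.2} {u1.1} {u1.2} {u3.1} {u3.2}
Same normal form: equal.


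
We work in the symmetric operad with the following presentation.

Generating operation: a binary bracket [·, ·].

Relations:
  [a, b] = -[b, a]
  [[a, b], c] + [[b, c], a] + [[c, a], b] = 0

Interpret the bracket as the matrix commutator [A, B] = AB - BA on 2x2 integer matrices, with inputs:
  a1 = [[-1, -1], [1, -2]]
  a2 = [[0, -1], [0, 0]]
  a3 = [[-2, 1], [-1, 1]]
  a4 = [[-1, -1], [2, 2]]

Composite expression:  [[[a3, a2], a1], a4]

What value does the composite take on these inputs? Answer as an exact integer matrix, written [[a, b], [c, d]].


[[0, -9], [-18, 0]]

[a3, a2] = [[-1, 3], [0, 1]]
[[a3, a2], a1] = [[3, -1], [2, -3]]
[[[a3, a2], a1], a4] = [[0, -9], [-18, 0]]


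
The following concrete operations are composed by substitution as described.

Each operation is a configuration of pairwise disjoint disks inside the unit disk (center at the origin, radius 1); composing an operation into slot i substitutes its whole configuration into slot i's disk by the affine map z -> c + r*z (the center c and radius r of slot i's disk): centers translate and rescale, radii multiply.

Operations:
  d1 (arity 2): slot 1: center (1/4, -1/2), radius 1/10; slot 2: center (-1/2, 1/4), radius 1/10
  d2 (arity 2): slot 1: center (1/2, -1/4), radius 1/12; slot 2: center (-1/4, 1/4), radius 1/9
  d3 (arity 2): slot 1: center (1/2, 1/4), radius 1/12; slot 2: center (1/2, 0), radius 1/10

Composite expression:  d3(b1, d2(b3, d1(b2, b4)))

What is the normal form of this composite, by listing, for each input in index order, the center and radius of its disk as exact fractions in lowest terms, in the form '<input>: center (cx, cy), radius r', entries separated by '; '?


b1: center (1/2, 1/4), radius 1/12; b2: center (43/90, 7/360), radius 1/900; b3: center (11/20, -1/40), radius 1/120; b4: center (169/360, 1/36), radius 1/900

Only the slot chain above each b matters under d3; compose those maps.
b1: after 1 affine step, its disk has center (1/2, 1/4), radius 1/12
b3: after 2 affine steps, its disk has center (11/20, -1/40), radius 1/120
b2: after 3 affine steps, its disk has center (43/90, 7/360), radius 1/900
b4: after 3 affine steps, its disk has center (169/360, 1/36), radius 1/900


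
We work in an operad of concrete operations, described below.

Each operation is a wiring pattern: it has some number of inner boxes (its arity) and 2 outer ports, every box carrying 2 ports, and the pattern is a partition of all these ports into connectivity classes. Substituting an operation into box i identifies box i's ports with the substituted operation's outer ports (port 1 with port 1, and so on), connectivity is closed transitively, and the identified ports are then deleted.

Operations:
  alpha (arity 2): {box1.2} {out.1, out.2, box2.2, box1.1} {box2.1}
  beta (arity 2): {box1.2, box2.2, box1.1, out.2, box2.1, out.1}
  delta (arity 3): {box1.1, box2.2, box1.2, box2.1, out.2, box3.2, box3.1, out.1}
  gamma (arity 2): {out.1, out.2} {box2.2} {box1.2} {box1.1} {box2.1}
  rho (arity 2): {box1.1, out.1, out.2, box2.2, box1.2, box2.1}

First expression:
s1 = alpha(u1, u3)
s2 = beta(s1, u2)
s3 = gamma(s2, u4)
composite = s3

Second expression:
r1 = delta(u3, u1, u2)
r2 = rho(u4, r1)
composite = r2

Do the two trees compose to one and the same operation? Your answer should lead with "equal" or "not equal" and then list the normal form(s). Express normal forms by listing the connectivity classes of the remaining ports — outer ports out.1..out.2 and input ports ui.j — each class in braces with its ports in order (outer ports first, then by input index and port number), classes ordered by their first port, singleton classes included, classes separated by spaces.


not equal; first: {out.1, out.2} {u1.1, u2.1, u2.2, u3.2} {u1.2} {u3.1} {u4.1} {u4.2}; second: {out.1, out.2, u1.1, u1.2, u2.1, u2.2, u3.1, u3.2, u4.1, u4.2}


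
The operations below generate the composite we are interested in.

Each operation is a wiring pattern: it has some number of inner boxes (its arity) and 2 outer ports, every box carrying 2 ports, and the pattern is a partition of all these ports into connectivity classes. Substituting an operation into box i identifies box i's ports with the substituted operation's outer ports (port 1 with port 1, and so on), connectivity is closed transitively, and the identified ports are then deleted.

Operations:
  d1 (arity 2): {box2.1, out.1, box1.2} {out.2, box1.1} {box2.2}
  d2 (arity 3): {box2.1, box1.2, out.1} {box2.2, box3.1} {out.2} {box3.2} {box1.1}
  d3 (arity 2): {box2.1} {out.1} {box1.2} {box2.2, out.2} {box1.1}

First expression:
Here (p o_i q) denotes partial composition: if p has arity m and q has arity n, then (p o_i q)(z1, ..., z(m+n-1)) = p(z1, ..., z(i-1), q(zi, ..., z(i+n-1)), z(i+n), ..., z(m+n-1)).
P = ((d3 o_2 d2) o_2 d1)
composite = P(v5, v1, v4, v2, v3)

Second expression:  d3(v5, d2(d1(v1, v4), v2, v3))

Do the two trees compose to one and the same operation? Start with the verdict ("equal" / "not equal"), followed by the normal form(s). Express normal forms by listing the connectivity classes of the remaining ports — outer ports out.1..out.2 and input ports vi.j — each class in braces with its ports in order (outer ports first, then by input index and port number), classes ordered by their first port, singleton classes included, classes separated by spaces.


equal — both sides give {out.1} {out.2} {v1.1, v2.1} {v1.2, v4.1} {v2.2, v3.1} {v3.2} {v4.2} {v5.1} {v5.2}

Normal form of the first expression: {out.1} {out.2} {v1.1, v2.1} {v1.2, v4.1} {v2.2, v3.1} {v3.2} {v4.2} {v5.1} {v5.2}
Normal form of the second expression: {out.1} {out.2} {v1.1, v2.1} {v1.2, v4.1} {v2.2, v3.1} {v3.2} {v4.2} {v5.1} {v5.2}
Both agree, so they are equal.


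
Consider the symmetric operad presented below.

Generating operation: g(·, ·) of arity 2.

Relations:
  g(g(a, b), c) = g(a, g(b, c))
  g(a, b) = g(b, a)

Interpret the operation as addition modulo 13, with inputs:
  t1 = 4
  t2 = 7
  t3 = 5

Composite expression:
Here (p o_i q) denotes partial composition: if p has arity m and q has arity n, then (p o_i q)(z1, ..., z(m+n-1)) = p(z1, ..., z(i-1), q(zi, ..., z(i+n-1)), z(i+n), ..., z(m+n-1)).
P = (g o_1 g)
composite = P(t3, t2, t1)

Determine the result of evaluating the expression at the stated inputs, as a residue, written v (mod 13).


3 (mod 13)

g(t3, t2) = 12
g(g(t3, t2), t1) = 3


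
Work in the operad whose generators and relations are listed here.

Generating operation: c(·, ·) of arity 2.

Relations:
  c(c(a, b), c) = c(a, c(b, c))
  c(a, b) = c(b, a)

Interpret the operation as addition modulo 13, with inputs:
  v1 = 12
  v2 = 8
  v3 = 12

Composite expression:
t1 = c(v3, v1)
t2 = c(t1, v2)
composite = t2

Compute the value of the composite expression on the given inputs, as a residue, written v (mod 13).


6 (mod 13)

c(v3, v1) = 11
c(c(v3, v1), v2) = 6


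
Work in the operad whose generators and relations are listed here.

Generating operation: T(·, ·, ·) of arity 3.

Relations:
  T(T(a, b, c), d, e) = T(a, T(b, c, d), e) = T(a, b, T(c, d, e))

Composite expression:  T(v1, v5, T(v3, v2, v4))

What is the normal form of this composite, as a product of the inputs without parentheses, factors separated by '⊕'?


v1 ⊕ v5 ⊕ v3 ⊕ v2 ⊕ v4

Every regrouping of T is equal, so read the v-inputs in written order.
T(v3, v2, v4) flattens to v3 ⊕ v2 ⊕ v4
T(v1, v5, T(v3, v2, v4)) flattens to v1 ⊕ v5 ⊕ v3 ⊕ v2 ⊕ v4


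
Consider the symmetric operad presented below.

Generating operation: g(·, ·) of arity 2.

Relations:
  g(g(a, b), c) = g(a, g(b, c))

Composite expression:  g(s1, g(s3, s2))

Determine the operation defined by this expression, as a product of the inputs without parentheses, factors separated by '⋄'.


s1 ⋄ s3 ⋄ s2


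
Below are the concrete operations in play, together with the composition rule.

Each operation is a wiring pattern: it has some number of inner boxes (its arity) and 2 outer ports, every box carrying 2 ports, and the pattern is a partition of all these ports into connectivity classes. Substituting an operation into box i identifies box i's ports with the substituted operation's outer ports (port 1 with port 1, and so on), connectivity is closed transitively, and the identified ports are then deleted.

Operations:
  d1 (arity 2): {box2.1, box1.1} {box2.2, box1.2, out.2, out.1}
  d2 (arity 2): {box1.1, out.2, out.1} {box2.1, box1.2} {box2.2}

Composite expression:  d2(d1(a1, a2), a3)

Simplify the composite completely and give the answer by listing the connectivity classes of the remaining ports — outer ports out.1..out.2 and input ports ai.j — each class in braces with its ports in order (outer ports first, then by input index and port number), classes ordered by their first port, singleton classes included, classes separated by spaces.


{out.1, out.2, a1.2, a2.2, a3.1} {a1.1, a2.1} {a3.2}


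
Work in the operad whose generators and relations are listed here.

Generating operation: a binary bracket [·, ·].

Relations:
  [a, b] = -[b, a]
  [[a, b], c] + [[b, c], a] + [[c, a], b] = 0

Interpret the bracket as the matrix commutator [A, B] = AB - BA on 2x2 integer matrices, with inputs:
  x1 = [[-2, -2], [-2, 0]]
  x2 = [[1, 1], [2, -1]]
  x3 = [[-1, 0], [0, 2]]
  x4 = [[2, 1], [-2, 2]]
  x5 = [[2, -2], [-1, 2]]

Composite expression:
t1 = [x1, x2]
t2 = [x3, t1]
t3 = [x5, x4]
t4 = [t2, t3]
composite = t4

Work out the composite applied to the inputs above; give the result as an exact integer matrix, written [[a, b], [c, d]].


[[0, 60], [0, 0]]

[x1, x2] = [[-2, 2], [0, 2]]
[x3, [x1, x2]] = [[0, -6], [0, 0]]
[x5, x4] = [[5, 0], [0, -5]]
[[x3, [x1, x2]], [x5, x4]] = [[0, 60], [0, 0]]


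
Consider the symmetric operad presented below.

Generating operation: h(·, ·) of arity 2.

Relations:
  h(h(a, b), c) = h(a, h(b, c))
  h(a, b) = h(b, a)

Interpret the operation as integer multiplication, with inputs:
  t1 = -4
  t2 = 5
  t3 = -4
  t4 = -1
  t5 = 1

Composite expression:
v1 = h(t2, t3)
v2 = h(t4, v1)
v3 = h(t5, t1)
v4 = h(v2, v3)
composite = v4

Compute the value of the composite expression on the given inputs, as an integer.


-80


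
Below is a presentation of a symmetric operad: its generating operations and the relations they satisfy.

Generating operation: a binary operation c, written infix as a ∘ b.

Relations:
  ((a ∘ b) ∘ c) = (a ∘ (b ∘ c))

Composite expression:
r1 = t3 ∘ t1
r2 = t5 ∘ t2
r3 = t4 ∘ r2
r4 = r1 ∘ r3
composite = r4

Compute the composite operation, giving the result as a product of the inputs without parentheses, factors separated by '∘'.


t3 ∘ t1 ∘ t4 ∘ t5 ∘ t2

The c-tree's shape is irrelevant; the t-reading-order decides.
(t3 ∘ t1) spells out as t3 ∘ t1
(t5 ∘ t2) spells out as t5 ∘ t2
(t4 ∘ (t5 ∘ t2)) spells out as t4 ∘ t5 ∘ t2
((t3 ∘ t1) ∘ (t4 ∘ (t5 ∘ t2))) spells out as t3 ∘ t1 ∘ t4 ∘ t5 ∘ t2


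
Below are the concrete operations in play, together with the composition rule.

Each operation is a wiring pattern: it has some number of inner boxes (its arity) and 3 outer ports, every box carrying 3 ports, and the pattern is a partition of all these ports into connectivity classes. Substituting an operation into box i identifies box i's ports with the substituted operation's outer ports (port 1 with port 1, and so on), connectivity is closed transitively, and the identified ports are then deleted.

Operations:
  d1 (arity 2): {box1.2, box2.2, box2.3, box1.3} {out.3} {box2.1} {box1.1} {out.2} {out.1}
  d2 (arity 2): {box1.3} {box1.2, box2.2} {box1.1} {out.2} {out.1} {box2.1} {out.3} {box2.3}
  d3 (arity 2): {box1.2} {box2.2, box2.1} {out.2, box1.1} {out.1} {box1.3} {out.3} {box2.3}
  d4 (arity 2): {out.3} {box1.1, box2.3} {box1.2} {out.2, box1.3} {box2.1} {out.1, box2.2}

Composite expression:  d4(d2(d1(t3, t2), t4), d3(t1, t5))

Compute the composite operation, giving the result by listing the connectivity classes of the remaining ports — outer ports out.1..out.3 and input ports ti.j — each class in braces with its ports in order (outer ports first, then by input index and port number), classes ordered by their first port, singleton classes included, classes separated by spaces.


Connectivity passes through glued d4-boundaries; trace each wire chain.
composing d1 on (t3, t2), with out.j its own outer ports: {out.1} {out.2} {out.3} {t2.1} {t2.2, t2.3, t3.2, t3.3} {t3.1}
composing d2 on (t3, t2, t4), with out.j its own outer ports: {out.1} {out.2} {out.3} {t2.1} {t2.2, t2.3, t3.2, t3.3} {t3.1} {t4.1} {t4.2} {t4.3}
composing d3 on (t1, t5), with out.j its own outer ports: {out.1} {out.2, t1.1} {out.3} {t1.2} {t1.3} {t5.1, t5.2} {t5.3}
composing d4 on (t3, t2, t4, t1, t5), with out.j its own outer ports: {out.1, t1.1} {out.2} {out.3} {t1.2} {t1.3} {t2.1} {t2.2, t2.3, t3.2, t3.3} {t3.1} {t4.1} {t4.2} {t4.3} {t5.1, t5.2} {t5.3}

{out.1, t1.1} {out.2} {out.3} {t1.2} {t1.3} {t2.1} {t2.2, t2.3, t3.2, t3.3} {t3.1} {t4.1} {t4.2} {t4.3} {t5.1, t5.2} {t5.3}


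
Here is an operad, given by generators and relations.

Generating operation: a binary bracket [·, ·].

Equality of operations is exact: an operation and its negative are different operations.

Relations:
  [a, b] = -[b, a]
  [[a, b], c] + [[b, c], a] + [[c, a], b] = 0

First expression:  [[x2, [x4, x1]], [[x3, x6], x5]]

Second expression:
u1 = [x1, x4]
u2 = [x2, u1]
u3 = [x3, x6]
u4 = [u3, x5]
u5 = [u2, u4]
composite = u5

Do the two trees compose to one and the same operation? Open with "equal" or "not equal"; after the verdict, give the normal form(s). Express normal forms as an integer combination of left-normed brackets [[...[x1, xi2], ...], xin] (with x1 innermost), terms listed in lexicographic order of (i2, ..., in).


not equal: they reduce to [[[[[x1, x4], x2], x3], x6], x5] - [[[[[x1, x4], x2], x5], x3], x6] + [[[[[x1, x4], x2], x5], x6], x3] - [[[[[x1, x4], x2], x6], x3], x5] and -[[[[[x1, x4], x2], x3], x6], x5] + [[[[[x1, x4], x2], x5], x3], x6] - [[[[[x1, x4], x2], x5], x6], x3] + [[[[[x1, x4], x2], x6], x3], x5]

The first composite normalizes to [[[[[x1, x4], x2], x3], x6], x5] - [[[[[x1, x4], x2], x5], x3], x6] + [[[[[x1, x4], x2], x5], x6], x3] - [[[[[x1, x4], x2], x6], x3], x5]
The second composite normalizes to -[[[[[x1, x4], x2], x3], x6], x5] + [[[[[x1, x4], x2], x5], x3], x6] - [[[[[x1, x4], x2], x5], x6], x3] + [[[[[x1, x4], x2], x6], x3], x5]
The normal forms differ: not equal.


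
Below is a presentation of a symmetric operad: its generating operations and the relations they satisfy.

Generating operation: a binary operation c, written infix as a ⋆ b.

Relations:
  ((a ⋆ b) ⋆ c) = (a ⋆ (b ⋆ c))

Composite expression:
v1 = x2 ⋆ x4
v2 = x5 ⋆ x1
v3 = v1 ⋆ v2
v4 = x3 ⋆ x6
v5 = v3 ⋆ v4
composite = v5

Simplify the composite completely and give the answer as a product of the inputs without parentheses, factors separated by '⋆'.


x2 ⋆ x4 ⋆ x5 ⋆ x1 ⋆ x3 ⋆ x6

Under associativity of c, the answer is the x's in reading order.
(x2 ⋆ x4) unparenthesizes to x2 ⋆ x4
(x5 ⋆ x1) unparenthesizes to x5 ⋆ x1
((x2 ⋆ x4) ⋆ (x5 ⋆ x1)) unparenthesizes to x2 ⋆ x4 ⋆ x5 ⋆ x1
(x3 ⋆ x6) unparenthesizes to x3 ⋆ x6
(((x2 ⋆ x4) ⋆ (x5 ⋆ x1)) ⋆ (x3 ⋆ x6)) unparenthesizes to x2 ⋆ x4 ⋆ x5 ⋆ x1 ⋆ x3 ⋆ x6


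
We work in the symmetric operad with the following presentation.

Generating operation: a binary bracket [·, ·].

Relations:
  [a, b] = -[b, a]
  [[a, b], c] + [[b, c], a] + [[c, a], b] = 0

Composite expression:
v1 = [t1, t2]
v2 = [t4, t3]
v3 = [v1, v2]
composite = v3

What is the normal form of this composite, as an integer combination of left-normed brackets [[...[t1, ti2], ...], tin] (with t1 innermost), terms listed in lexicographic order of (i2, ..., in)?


A multilinear Lie element is pinned by t1-initial words (t1 innermost).
Composite bracket: [[t1, t2], [t4, t3]]
Applying ab - ba throughout gives 8 signed words (2^3 = 8).
Keep just the words that open with t1:
  the word t1t2t3t4 carries sign -1 and contributes -[[[t1, t2], t3], t4]
  the word t1t2t4t3 carries sign +1 and contributes +[[[t1, t2], t4], t3]

-[[[t1, t2], t3], t4] + [[[t1, t2], t4], t3]


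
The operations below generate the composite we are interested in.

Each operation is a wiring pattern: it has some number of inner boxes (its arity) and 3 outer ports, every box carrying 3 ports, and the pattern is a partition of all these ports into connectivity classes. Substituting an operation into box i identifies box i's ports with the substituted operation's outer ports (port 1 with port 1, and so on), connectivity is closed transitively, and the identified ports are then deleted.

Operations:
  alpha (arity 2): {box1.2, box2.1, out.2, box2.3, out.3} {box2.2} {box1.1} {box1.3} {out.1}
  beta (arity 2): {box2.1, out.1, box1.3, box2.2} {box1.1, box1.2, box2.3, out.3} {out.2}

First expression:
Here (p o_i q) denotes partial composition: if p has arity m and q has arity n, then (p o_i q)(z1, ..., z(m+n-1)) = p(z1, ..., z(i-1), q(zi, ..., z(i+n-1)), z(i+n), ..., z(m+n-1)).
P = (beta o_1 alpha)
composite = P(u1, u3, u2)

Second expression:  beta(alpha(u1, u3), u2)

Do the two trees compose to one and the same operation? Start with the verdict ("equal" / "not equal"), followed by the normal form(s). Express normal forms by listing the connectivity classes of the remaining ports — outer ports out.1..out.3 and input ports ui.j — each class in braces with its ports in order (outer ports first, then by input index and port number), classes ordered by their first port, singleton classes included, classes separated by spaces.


The first expression reduces to {out.1, out.3, u1.2, u2.1, u2.2, u2.3, u3.1, u3.3} {out.2} {u1.1} {u1.3} {u3.2}
The second expression reduces to {out.1, out.3, u1.2, u2.1, u2.2, u2.3, u3.1, u3.3} {out.2} {u1.1} {u1.3} {u3.2}
Same normal form: equal.

equal: each reduces to {out.1, out.3, u1.2, u2.1, u2.2, u2.3, u3.1, u3.3} {out.2} {u1.1} {u1.3} {u3.2}
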